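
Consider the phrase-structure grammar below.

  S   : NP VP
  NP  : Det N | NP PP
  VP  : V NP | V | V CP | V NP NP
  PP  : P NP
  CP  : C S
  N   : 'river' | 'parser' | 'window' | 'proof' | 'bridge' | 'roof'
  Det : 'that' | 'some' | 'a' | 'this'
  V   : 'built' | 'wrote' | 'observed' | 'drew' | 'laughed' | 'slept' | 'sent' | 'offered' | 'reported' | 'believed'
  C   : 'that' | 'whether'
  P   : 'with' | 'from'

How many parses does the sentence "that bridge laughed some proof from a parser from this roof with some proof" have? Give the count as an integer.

Two of the 5 distinct bracketings:
[S [NP [Det that] [N bridge]] [VP [V laughed] [NP [NP [Det some] [N proof]] [PP [P from] [NP [NP [Det a] [N parser]] [PP [P from] [NP [NP [Det this] [N roof]] [PP [P with] [NP [Det some] [N proof]]]]]]]]]]
[S [NP [Det that] [N bridge]] [VP [V laughed] [NP [NP [Det some] [N proof]] [PP [P from] [NP [NP [NP [Det a] [N parser]] [PP [P from] [NP [Det this] [N roof]]]] [PP [P with] [NP [Det some] [N proof]]]]]]]]
The trees differ in how a recursive rule is bracketed over the same span.

5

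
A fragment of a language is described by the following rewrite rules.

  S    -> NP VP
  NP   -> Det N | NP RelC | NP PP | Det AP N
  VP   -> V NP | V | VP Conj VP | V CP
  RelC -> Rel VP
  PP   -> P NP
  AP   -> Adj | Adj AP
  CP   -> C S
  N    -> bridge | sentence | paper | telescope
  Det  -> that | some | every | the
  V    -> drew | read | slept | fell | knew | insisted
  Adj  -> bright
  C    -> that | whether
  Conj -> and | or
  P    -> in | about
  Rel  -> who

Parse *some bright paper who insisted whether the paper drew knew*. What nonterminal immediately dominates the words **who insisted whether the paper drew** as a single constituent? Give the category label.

[S [NP [NP [Det some] [AP [Adj bright]] [N paper]] [RelC [Rel who] [VP [V insisted] [CP [C whether] [S [NP [Det the] [N paper]] [VP [V drew]]]]]]] [VP [V knew]]]
The span 'who insisted whether the paper drew' is the RelC node built by RelC → Rel VP.

RelC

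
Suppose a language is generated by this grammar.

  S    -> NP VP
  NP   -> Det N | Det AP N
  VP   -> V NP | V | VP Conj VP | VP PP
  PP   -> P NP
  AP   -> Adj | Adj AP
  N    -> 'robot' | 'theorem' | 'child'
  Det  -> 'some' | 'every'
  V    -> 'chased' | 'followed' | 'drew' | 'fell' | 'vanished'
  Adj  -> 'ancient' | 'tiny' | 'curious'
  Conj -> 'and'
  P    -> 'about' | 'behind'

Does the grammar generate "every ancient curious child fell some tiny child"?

S
  NP
    Det: every
    AP
      Adj: ancient
      AP
        Adj: curious
    N: child
  VP
    V: fell
    NP
      Det: some
      AP
        Adj: tiny
      N: child
The bracketing above is licensed at every node by one of the given productions, with S at the root.

Grammatical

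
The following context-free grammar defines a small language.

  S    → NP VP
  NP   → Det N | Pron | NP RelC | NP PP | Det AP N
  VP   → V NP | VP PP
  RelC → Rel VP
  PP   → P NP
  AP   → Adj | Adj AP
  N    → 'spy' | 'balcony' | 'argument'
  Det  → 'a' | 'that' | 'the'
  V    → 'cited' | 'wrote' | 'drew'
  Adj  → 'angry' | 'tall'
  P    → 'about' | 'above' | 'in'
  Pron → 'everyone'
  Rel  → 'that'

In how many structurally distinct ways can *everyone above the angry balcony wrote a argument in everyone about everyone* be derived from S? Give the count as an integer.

5

Two of the 5 distinct bracketings:
[S [NP [NP [Pron everyone]] [PP [P above] [NP [Det the] [AP [Adj angry]] [N balcony]]]] [VP [V wrote] [NP [NP [Det a] [N argument]] [PP [P in] [NP [NP [Pron everyone]] [PP [P about] [NP [Pron everyone]]]]]]]]
[S [NP [NP [Pron everyone]] [PP [P above] [NP [Det the] [AP [Adj angry]] [N balcony]]]] [VP [V wrote] [NP [NP [NP [Det a] [N argument]] [PP [P in] [NP [Pron everyone]]]] [PP [P about] [NP [Pron everyone]]]]]]
The trees differ in how a recursive rule is bracketed over the same span.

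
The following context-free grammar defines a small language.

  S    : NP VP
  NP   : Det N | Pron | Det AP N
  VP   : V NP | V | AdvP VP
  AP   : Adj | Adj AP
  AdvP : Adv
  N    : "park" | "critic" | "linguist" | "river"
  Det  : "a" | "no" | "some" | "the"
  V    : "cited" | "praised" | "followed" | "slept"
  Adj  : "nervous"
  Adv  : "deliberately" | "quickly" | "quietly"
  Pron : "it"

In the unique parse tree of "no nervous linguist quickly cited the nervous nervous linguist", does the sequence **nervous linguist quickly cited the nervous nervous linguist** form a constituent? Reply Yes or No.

No

[S [NP [Det no] [AP [Adj nervous]] [N linguist]] [VP [AdvP [Adv quickly]] [VP [V cited] [NP [Det the] [AP [Adj nervous] [AP [Adj nervous]]] [N linguist]]]]]
The smallest constituent containing 'nervous linguist quickly cited the nervous nervous linguist' is the S spanning 'no nervous linguist quickly cited the nervous nervous linguist'; no single node in the tree dominates exactly the given words.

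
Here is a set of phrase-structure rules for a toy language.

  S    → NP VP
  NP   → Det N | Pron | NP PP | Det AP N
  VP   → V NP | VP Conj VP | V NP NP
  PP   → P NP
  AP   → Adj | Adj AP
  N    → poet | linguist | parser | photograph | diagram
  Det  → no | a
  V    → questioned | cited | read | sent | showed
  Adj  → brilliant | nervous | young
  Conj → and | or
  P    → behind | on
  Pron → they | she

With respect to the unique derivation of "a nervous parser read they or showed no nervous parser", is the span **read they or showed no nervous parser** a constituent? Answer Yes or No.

[S [NP [Det a] [AP [Adj nervous]] [N parser]] [VP [VP [V read] [NP [Pron they]]] [Conj or] [VP [V showed] [NP [Det no] [AP [Adj nervous]] [N parser]]]]]
The words 'read they or showed no nervous parser' are exhaustively dominated by a single VP node (built by VP → VP Conj VP), so they form a constituent.

Yes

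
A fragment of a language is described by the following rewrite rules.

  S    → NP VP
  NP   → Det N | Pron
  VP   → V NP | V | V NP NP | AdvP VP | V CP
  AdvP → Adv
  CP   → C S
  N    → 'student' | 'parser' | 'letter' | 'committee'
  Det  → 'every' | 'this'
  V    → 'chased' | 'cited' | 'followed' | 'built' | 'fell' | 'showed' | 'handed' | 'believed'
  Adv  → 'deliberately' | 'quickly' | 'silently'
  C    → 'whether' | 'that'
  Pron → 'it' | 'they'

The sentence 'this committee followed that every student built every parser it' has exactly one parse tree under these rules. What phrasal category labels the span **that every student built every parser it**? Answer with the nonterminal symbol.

[S [NP [Det this] [N committee]] [VP [V followed] [CP [C that] [S [NP [Det every] [N student]] [VP [V built] [NP [Det every] [N parser]] [NP [Pron it]]]]]]]
The span 'that every student built every parser it' is the CP node built by CP → C S.

CP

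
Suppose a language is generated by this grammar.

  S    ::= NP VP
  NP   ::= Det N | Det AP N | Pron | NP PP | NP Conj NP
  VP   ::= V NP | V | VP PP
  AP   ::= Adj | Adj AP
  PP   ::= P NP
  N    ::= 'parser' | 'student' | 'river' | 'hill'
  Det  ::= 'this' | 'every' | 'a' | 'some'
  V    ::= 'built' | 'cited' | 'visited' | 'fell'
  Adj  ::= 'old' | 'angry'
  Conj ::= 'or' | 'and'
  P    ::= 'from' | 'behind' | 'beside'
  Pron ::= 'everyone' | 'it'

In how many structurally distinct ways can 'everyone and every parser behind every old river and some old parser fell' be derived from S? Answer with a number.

Two of the 5 distinct bracketings:
[S [NP [NP [NP [Pron everyone]] [Conj and] [NP [Det every] [N parser]]] [PP [P behind] [NP [NP [Det every] [AP [Adj old]] [N river]] [Conj and] [NP [Det some] [AP [Adj old]] [N parser]]]]] [VP [V fell]]]
[S [NP [NP [Pron everyone]] [Conj and] [NP [NP [Det every] [N parser]] [PP [P behind] [NP [NP [Det every] [AP [Adj old]] [N river]] [Conj and] [NP [Det some] [AP [Adj old]] [N parser]]]]]] [VP [V fell]]]
The trees differ in how a recursive rule is bracketed over the same span.

5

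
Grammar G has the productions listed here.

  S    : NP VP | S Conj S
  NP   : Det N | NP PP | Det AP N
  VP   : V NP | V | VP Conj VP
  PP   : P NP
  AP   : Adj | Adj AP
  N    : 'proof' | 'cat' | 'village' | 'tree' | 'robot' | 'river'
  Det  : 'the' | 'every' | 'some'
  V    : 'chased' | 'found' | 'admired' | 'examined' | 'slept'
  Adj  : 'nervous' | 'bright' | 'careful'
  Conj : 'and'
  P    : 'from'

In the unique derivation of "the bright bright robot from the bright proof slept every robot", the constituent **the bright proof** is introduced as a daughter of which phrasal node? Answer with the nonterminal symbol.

S
  NP
    NP
      Det: the
      AP
        Adj: bright
        AP
          Adj: bright
      N: robot
    PP
      P: from
      NP
        Det: the
        AP
          Adj: bright
        N: proof
  VP
    V: slept
    NP
      Det: every
      N: robot
The span 'the bright proof' is the NP node built by NP → Det AP N.
Its mother is the PP built by PP → P NP.

PP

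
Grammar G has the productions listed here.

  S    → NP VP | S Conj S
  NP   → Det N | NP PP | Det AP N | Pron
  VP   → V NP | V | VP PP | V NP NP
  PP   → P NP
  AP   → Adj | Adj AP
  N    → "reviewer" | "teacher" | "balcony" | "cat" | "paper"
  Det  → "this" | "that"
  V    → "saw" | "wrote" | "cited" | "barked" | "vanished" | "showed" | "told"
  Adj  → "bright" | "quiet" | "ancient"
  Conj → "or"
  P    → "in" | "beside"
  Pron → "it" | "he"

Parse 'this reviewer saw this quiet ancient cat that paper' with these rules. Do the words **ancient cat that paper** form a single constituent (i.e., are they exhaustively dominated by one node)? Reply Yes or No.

[S [NP [Det this] [N reviewer]] [VP [V saw] [NP [Det this] [AP [Adj quiet] [AP [Adj ancient]]] [N cat]] [NP [Det that] [N paper]]]]
The smallest constituent containing 'ancient cat that paper' is the VP spanning 'saw this quiet ancient cat that paper'; no single node in the tree dominates exactly the given words.

No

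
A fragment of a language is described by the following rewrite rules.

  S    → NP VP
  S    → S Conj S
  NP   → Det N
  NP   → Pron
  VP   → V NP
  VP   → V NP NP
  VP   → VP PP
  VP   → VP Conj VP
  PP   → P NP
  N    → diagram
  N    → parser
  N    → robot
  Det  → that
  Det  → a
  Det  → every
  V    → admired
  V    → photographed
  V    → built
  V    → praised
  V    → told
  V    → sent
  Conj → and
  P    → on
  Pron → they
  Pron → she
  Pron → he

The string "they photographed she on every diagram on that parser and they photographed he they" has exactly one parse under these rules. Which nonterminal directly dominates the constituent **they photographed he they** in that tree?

S

[S [S [NP [Pron they]] [VP [VP [VP [V photographed] [NP [Pron she]]] [PP [P on] [NP [Det every] [N diagram]]]] [PP [P on] [NP [Det that] [N parser]]]]] [Conj and] [S [NP [Pron they]] [VP [V photographed] [NP [Pron he]] [NP [Pron they]]]]]
The span 'they photographed he they' is the S node built by S → NP VP.
Its mother is the S built by S → S Conj S.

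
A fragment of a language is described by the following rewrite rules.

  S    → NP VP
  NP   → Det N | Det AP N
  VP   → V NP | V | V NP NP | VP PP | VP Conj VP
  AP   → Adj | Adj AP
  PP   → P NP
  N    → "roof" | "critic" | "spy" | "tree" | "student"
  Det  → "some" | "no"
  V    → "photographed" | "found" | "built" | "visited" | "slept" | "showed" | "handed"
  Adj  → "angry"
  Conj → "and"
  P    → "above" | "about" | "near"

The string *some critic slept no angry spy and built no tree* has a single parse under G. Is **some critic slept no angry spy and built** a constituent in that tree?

[S [NP [Det some] [N critic]] [VP [VP [V slept] [NP [Det no] [AP [Adj angry]] [N spy]]] [Conj and] [VP [V built] [NP [Det no] [N tree]]]]]
The smallest constituent containing 'some critic slept no angry spy and built' is the S spanning 'some critic slept no angry spy and built no tree'; no single node in the tree dominates exactly the given words.

No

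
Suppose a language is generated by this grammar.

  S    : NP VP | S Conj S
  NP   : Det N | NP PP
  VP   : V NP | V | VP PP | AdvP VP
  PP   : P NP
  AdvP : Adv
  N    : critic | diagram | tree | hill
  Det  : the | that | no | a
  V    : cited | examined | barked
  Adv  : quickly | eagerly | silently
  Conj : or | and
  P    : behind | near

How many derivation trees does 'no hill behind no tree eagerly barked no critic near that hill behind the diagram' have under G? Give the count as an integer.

Two of the 9 distinct bracketings:
[S [NP [NP [Det no] [N hill]] [PP [P behind] [NP [Det no] [N tree]]]] [VP [VP [AdvP [Adv eagerly]] [VP [V barked] [NP [Det no] [N critic]]]] [PP [P near] [NP [NP [Det that] [N hill]] [PP [P behind] [NP [Det the] [N diagram]]]]]]]
[S [NP [NP [Det no] [N hill]] [PP [P behind] [NP [Det no] [N tree]]]] [VP [VP [VP [AdvP [Adv eagerly]] [VP [V barked] [NP [Det no] [N critic]]]] [PP [P near] [NP [Det that] [N hill]]]] [PP [P behind] [NP [Det the] [N diagram]]]]]
The trees differ in how a recursive rule is bracketed over the same span.

9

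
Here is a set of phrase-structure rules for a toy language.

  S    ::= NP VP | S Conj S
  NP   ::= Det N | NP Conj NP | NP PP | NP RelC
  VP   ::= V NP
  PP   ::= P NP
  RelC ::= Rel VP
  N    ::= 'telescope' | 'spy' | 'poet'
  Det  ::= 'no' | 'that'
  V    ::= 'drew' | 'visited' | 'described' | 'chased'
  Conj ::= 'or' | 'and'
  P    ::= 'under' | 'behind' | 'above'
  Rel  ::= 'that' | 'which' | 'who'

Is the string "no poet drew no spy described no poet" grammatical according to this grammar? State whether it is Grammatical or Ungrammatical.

For S → NP VP, the only prefix that parses as NP is 'no poet', but the remainder 'drew no spy described no poet' is not a VP under these rules. The alternative S rule S → S Conj S likewise has no satisfying split.

Ungrammatical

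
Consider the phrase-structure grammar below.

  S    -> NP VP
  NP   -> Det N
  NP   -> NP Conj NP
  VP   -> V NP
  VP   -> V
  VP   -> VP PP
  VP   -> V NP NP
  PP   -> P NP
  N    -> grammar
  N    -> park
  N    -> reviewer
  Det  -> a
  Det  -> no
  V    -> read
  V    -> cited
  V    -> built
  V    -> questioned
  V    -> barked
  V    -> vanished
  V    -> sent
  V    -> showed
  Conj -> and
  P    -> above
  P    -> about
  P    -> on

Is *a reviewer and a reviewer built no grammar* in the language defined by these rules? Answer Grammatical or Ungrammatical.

Grammatical

S
  NP
    NP
      Det: a
      N: reviewer
    Conj: and
    NP
      Det: a
      N: reviewer
  VP
    V: built
    NP
      Det: no
      N: grammar
Each bracket corresponds to one application of a listed rule, so the string is derivable from S.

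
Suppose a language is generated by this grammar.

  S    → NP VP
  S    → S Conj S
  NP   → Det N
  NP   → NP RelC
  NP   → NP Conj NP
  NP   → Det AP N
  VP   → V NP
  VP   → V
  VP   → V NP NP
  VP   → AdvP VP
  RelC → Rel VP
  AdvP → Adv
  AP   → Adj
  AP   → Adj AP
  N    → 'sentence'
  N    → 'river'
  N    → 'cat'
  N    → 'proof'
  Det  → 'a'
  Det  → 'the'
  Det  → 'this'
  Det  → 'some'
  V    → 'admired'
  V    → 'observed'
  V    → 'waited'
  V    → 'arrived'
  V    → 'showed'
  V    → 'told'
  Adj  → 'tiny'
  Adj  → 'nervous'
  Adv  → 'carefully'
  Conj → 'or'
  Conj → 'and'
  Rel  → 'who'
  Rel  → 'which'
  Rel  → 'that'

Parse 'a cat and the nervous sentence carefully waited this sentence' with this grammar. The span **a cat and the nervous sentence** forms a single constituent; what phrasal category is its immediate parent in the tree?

S

[S [NP [NP [Det a] [N cat]] [Conj and] [NP [Det the] [AP [Adj nervous]] [N sentence]]] [VP [AdvP [Adv carefully]] [VP [V waited] [NP [Det this] [N sentence]]]]]
The span 'a cat and the nervous sentence' is the NP node built by NP → NP Conj NP.
Its mother is the S built by S → NP VP.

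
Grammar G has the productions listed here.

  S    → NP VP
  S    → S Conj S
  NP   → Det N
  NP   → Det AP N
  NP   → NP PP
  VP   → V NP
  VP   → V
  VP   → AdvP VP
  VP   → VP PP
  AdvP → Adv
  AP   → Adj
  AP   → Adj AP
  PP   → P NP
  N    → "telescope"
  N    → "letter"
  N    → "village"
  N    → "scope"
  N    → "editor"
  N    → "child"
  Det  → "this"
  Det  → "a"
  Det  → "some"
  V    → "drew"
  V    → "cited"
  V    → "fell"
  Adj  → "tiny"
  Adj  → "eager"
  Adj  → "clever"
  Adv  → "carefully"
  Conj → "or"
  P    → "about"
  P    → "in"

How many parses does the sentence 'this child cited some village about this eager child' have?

The two bracketings:
[S [NP [Det this] [N child]] [VP [V cited] [NP [NP [Det some] [N village]] [PP [P about] [NP [Det this] [AP [Adj eager]] [N child]]]]]]
[S [NP [Det this] [N child]] [VP [VP [V cited] [NP [Det some] [N village]]] [PP [P about] [NP [Det this] [AP [Adj eager]] [N child]]]]]
The difference turns on whether NP → NP PP is used at the relevant span, versus an alternative expansion of NP.

2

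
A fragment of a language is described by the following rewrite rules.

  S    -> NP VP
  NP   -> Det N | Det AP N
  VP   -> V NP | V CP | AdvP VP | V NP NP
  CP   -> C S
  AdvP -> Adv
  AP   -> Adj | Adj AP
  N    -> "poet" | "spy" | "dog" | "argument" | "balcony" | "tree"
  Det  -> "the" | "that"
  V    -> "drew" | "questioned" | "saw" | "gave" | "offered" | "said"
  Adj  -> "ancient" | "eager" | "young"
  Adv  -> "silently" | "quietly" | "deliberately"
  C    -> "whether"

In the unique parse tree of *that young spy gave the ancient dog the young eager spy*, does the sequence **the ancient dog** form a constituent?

[S [NP [Det that] [AP [Adj young]] [N spy]] [VP [V gave] [NP [Det the] [AP [Adj ancient]] [N dog]] [NP [Det the] [AP [Adj young] [AP [Adj eager]]] [N spy]]]]
The words 'the ancient dog' are exhaustively dominated by a single NP node (built by NP → Det AP N), so they form a constituent.

Yes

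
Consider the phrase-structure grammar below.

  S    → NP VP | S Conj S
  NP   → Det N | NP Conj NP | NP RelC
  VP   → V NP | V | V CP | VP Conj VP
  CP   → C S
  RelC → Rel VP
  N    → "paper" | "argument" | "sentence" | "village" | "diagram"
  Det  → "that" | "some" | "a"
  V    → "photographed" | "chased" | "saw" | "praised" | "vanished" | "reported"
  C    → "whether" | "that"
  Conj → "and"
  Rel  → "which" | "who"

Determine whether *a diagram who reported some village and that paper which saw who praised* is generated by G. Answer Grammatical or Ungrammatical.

Ungrammatical

For S → NP VP, every NP-prefix leaves a non-VP remainder: after 'a diagram' the remainder is not a VP; after 'a diagram who reported' the remainder is not a VP; after 'a diagram who reported some village' the remainder is not a VP (and 2 more). The alternative S rule S → S Conj S likewise has no satisfying split.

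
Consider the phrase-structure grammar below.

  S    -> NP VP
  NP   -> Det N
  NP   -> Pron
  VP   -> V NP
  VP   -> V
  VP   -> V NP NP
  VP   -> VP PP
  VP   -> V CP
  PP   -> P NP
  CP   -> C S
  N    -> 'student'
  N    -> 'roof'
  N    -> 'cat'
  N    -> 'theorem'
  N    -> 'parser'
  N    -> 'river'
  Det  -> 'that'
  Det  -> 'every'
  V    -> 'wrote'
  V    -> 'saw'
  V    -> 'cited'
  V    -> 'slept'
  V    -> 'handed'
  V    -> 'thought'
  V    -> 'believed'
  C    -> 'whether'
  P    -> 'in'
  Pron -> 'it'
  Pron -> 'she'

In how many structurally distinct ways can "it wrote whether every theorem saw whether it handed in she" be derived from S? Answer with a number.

3

Two of the 3 distinct bracketings:
[S [NP [Pron it]] [VP [VP [V wrote] [CP [C whether] [S [NP [Det every] [N theorem]] [VP [V saw] [CP [C whether] [S [NP [Pron it]] [VP [V handed]]]]]]]] [PP [P in] [NP [Pron she]]]]]
[S [NP [Pron it]] [VP [V wrote] [CP [C whether] [S [NP [Det every] [N theorem]] [VP [VP [V saw] [CP [C whether] [S [NP [Pron it]] [VP [V handed]]]]] [PP [P in] [NP [Pron she]]]]]]]]
The trees differ in how a recursive rule is bracketed over the same span.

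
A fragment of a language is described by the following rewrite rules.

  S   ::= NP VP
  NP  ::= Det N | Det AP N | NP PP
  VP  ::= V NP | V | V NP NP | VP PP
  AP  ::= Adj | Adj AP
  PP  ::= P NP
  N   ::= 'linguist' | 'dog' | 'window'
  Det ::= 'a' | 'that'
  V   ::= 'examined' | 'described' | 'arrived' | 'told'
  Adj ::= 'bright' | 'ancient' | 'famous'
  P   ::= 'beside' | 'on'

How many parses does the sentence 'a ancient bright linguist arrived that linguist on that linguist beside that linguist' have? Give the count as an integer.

5

Two of the 5 distinct bracketings:
[S [NP [Det a] [AP [Adj ancient] [AP [Adj bright]]] [N linguist]] [VP [V arrived] [NP [NP [Det that] [N linguist]] [PP [P on] [NP [NP [Det that] [N linguist]] [PP [P beside] [NP [Det that] [N linguist]]]]]]]]
[S [NP [Det a] [AP [Adj ancient] [AP [Adj bright]]] [N linguist]] [VP [V arrived] [NP [NP [NP [Det that] [N linguist]] [PP [P on] [NP [Det that] [N linguist]]]] [PP [P beside] [NP [Det that] [N linguist]]]]]]
The trees differ in how a recursive rule is bracketed over the same span.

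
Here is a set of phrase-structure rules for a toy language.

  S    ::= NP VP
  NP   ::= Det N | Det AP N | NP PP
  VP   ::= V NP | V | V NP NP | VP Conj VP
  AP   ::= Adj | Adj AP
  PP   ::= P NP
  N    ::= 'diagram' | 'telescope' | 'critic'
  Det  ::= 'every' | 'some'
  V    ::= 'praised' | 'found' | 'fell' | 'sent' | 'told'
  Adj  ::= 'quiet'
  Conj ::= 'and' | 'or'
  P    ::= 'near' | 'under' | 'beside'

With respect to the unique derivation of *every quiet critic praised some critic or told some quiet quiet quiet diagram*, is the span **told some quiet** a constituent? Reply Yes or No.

No

[S [NP [Det every] [AP [Adj quiet]] [N critic]] [VP [VP [V praised] [NP [Det some] [N critic]]] [Conj or] [VP [V told] [NP [Det some] [AP [Adj quiet] [AP [Adj quiet] [AP [Adj quiet]]]] [N diagram]]]]]
The smallest constituent containing 'told some quiet' is the VP spanning 'told some quiet quiet quiet diagram'; no single node in the tree dominates exactly the given words.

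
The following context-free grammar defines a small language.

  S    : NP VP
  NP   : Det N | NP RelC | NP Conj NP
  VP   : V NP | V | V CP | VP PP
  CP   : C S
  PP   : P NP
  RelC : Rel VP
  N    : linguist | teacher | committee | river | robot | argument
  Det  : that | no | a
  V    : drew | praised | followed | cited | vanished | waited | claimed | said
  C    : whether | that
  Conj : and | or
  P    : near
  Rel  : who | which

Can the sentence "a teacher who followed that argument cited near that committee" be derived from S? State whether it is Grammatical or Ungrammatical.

Grammatical

[S [NP [NP [Det a] [N teacher]] [RelC [Rel who] [VP [V followed] [NP [Det that] [N argument]]]]] [VP [VP [V cited]] [PP [P near] [NP [Det that] [N committee]]]]]
Each bracket corresponds to one application of a listed rule, so the string is derivable from S.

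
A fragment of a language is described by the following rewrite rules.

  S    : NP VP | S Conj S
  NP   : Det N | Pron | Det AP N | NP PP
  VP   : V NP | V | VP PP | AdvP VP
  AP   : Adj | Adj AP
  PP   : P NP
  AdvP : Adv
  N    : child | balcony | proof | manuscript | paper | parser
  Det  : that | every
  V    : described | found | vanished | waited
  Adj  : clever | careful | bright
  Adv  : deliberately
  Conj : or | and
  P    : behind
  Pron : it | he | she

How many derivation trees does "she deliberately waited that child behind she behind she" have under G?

Two of the 9 distinct bracketings:
[S [NP [Pron she]] [VP [VP [AdvP [Adv deliberately]] [VP [V waited] [NP [Det that] [N child]]]] [PP [P behind] [NP [NP [Pron she]] [PP [P behind] [NP [Pron she]]]]]]]
[S [NP [Pron she]] [VP [VP [VP [AdvP [Adv deliberately]] [VP [V waited] [NP [Det that] [N child]]]] [PP [P behind] [NP [Pron she]]]] [PP [P behind] [NP [Pron she]]]]]
The difference turns on whether NP → NP PP is used at the relevant span, versus an alternative expansion of NP.

9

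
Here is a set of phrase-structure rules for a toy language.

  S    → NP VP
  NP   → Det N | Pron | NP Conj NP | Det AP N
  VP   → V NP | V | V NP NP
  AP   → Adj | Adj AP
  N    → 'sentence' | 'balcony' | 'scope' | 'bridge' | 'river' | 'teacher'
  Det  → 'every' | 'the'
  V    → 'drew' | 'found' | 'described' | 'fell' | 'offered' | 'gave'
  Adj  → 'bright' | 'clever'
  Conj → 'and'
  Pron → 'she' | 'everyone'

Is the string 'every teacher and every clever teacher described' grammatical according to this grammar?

Grammatical

[S [NP [NP [Det every] [N teacher]] [Conj and] [NP [Det every] [AP [Adj clever]] [N teacher]]] [VP [V described]]]
Each bracket corresponds to one application of a listed rule, so the string is derivable from S.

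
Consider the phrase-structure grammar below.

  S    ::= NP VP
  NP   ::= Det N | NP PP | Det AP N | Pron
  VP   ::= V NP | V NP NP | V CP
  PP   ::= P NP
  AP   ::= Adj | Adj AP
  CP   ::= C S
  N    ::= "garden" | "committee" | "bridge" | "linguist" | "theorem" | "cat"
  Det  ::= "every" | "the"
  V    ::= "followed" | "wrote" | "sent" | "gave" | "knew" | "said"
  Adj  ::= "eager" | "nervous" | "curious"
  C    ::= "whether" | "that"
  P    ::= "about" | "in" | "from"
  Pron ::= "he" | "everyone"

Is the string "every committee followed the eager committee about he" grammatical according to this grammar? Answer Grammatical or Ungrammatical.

Grammatical

S
  NP
    Det: every
    N: committee
  VP
    V: followed
    NP
      NP
        Det: the
        AP
          Adj: eager
        N: committee
      PP
        P: about
        NP
          Pron: he
The bracketing above is licensed at every node by one of the given productions, with S at the root.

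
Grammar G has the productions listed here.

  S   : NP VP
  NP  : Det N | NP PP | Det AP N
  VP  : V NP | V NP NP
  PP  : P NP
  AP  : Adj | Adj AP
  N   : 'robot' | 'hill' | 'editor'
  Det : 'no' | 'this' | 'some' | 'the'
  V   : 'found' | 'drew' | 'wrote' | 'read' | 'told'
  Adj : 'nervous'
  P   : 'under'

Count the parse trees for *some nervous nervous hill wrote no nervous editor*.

1

[S [NP [Det some] [AP [Adj nervous] [AP [Adj nervous]]] [N hill]] [VP [V wrote] [NP [Det no] [AP [Adj nervous]] [N editor]]]]
No rule offers an alternative attachment or grouping for any span, so this is the only derivation.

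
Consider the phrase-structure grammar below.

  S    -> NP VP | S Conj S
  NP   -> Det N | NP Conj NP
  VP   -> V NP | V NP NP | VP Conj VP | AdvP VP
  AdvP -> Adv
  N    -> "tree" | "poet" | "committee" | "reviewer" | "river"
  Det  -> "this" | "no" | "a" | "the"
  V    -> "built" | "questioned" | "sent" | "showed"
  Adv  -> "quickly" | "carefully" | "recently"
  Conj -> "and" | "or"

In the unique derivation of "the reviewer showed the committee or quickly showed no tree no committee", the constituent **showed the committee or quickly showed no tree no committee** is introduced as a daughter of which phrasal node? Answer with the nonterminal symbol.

S

S
  NP
    Det: the
    N: reviewer
  VP
    VP
      V: showed
      NP
        Det: the
        N: committee
    Conj: or
    VP
      AdvP
        Adv: quickly
      VP
        V: showed
        NP
          Det: no
          N: tree
        NP
          Det: no
          N: committee
The span 'showed the committee or quickly showed no tree no committee' is the VP node built by VP → VP Conj VP.
Its mother is the S built by S → NP VP.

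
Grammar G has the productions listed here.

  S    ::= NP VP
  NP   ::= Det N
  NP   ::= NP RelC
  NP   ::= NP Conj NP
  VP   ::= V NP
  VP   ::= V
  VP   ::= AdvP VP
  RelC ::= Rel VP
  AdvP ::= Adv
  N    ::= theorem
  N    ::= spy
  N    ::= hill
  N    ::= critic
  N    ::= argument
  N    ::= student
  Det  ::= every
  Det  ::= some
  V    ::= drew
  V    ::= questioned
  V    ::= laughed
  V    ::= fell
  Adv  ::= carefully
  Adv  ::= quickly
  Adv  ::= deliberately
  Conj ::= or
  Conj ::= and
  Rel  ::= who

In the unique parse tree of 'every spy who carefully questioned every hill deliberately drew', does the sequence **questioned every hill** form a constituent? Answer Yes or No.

[S [NP [NP [Det every] [N spy]] [RelC [Rel who] [VP [AdvP [Adv carefully]] [VP [V questioned] [NP [Det every] [N hill]]]]]] [VP [AdvP [Adv deliberately]] [VP [V drew]]]]
The words 'questioned every hill' are exhaustively dominated by a single VP node (built by VP → V NP), so they form a constituent.

Yes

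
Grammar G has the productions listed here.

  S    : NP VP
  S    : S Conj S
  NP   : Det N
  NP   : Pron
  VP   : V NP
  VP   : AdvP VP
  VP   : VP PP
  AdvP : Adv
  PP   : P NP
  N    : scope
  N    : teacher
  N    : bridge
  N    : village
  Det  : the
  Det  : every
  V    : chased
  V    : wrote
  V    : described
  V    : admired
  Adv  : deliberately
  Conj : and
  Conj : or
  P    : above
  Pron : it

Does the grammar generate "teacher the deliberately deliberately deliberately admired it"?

Ungrammatical

An N word can never sit immediately before a Det word in any string this grammar generates, so the substring 'teacher the' rules out a derivation.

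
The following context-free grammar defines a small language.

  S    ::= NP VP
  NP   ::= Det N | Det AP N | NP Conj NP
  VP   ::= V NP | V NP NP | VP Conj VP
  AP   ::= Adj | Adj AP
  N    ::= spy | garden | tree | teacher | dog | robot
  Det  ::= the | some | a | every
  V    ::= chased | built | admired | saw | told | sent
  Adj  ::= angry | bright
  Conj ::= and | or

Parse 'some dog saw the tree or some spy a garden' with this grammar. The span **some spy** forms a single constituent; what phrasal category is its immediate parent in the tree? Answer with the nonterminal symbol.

NP

S
  NP
    Det: some
    N: dog
  VP
    V: saw
    NP
      NP
        Det: the
        N: tree
      Conj: or
      NP
        Det: some
        N: spy
    NP
      Det: a
      N: garden
The span 'some spy' is the NP node built by NP → Det N.
Its mother is the NP built by NP → NP Conj NP.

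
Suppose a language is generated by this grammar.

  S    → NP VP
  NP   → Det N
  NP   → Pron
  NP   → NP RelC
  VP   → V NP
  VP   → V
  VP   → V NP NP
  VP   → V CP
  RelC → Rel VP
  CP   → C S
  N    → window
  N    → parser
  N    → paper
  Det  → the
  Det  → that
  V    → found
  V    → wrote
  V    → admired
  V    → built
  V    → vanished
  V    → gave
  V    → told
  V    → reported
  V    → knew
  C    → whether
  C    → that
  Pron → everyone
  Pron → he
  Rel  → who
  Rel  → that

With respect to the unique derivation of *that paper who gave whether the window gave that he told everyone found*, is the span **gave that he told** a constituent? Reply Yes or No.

[S [NP [NP [Det that] [N paper]] [RelC [Rel who] [VP [V gave] [CP [C whether] [S [NP [Det the] [N window]] [VP [V gave] [CP [C that] [S [NP [Pron he]] [VP [V told] [NP [Pron everyone]]]]]]]]]]] [VP [V found]]]
The smallest constituent containing 'gave that he told' is the VP spanning 'gave that he told everyone'; no single node in the tree dominates exactly the given words.

No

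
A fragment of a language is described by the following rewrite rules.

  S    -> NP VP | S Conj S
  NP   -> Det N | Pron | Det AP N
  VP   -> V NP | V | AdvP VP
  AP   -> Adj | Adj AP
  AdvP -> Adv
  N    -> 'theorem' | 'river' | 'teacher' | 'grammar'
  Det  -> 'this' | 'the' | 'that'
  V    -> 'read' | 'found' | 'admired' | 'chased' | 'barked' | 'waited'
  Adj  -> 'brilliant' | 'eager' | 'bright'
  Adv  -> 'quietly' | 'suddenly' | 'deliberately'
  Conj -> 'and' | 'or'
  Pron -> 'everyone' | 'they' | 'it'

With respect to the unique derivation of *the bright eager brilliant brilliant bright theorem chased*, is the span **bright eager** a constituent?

[S [NP [Det the] [AP [Adj bright] [AP [Adj eager] [AP [Adj brilliant] [AP [Adj brilliant] [AP [Adj bright]]]]]] [N theorem]] [VP [V chased]]]
The smallest constituent containing 'bright eager' is the AP spanning 'bright eager brilliant brilliant bright'; no single node in the tree dominates exactly the given words.

No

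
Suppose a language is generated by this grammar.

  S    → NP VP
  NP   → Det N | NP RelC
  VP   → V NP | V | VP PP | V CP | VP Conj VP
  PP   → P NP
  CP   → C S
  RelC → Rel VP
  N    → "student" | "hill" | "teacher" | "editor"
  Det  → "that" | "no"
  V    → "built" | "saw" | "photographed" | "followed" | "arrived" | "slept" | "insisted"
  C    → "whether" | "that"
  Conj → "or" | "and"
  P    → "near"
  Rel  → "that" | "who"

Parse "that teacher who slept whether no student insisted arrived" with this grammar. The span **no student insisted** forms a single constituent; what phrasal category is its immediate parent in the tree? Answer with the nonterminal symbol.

CP

S
  NP
    NP
      Det: that
      N: teacher
    RelC
      Rel: who
      VP
        V: slept
        CP
          C: whether
          S
            NP
              Det: no
              N: student
            VP
              V: insisted
  VP
    V: arrived
The span 'no student insisted' is the S node built by S → NP VP.
Its mother is the CP built by CP → C S.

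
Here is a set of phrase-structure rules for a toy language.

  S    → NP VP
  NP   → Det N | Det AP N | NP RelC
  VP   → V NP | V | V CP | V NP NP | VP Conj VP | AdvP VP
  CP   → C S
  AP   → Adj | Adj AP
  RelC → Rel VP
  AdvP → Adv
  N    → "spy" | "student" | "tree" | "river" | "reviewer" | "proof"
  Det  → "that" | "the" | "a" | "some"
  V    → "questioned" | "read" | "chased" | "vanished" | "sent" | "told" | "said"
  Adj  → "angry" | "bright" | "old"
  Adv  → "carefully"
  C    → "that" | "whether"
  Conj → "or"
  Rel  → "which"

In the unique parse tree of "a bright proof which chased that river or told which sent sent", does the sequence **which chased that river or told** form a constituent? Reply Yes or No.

Yes

[S [NP [NP [NP [Det a] [AP [Adj bright]] [N proof]] [RelC [Rel which] [VP [VP [V chased] [NP [Det that] [N river]]] [Conj or] [VP [V told]]]]] [RelC [Rel which] [VP [V sent]]]] [VP [V sent]]]
The words 'which chased that river or told' are exhaustively dominated by a single RelC node (built by RelC → Rel VP), so they form a constituent.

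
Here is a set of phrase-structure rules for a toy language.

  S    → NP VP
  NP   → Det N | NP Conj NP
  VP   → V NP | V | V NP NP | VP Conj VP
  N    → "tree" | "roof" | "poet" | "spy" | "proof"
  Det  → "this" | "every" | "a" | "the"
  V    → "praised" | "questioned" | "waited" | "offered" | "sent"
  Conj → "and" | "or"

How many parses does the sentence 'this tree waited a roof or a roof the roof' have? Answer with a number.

[S [NP [Det this] [N tree]] [VP [V waited] [NP [NP [Det a] [N roof]] [Conj or] [NP [Det a] [N roof]]] [NP [Det the] [N roof]]]]
No rule offers an alternative attachment or grouping for any span, so this is the only derivation.

1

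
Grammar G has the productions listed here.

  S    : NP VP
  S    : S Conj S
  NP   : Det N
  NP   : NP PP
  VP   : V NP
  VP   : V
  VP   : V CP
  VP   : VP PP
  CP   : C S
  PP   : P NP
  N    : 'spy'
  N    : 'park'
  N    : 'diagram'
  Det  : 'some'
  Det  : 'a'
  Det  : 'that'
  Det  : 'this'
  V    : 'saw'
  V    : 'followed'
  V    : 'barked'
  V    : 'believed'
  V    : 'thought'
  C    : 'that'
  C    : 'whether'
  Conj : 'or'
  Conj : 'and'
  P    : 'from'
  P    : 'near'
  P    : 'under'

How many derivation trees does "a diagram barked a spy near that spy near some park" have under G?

Two of the 5 distinct bracketings:
[S [NP [Det a] [N diagram]] [VP [V barked] [NP [NP [Det a] [N spy]] [PP [P near] [NP [NP [Det that] [N spy]] [PP [P near] [NP [Det some] [N park]]]]]]]]
[S [NP [Det a] [N diagram]] [VP [V barked] [NP [NP [NP [Det a] [N spy]] [PP [P near] [NP [Det that] [N spy]]]] [PP [P near] [NP [Det some] [N park]]]]]]
The trees differ in how a recursive rule is bracketed over the same span.

5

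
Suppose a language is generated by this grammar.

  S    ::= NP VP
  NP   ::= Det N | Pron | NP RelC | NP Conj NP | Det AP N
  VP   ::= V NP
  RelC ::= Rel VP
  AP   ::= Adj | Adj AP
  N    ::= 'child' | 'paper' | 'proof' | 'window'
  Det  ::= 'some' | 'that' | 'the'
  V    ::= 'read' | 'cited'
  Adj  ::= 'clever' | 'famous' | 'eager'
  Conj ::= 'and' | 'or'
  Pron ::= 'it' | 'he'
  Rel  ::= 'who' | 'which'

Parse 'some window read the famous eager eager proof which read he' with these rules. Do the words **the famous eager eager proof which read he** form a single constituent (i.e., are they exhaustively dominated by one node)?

Yes

[S [NP [Det some] [N window]] [VP [V read] [NP [NP [Det the] [AP [Adj famous] [AP [Adj eager] [AP [Adj eager]]]] [N proof]] [RelC [Rel which] [VP [V read] [NP [Pron he]]]]]]]
The words 'the famous eager eager proof which read he' are exhaustively dominated by a single NP node (built by NP → NP RelC), so they form a constituent.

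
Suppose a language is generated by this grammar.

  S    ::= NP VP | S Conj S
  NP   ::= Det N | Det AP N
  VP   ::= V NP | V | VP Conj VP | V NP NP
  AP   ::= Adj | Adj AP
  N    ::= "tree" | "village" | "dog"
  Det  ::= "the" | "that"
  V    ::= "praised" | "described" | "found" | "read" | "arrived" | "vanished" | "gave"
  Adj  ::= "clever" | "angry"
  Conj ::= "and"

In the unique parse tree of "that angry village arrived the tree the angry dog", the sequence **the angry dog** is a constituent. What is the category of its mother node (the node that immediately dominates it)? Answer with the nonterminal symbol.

VP

S
  NP
    Det: that
    AP
      Adj: angry
    N: village
  VP
    V: arrived
    NP
      Det: the
      N: tree
    NP
      Det: the
      AP
        Adj: angry
      N: dog
The span 'the angry dog' is the NP node built by NP → Det AP N.
Its mother is the VP built by VP → V NP NP.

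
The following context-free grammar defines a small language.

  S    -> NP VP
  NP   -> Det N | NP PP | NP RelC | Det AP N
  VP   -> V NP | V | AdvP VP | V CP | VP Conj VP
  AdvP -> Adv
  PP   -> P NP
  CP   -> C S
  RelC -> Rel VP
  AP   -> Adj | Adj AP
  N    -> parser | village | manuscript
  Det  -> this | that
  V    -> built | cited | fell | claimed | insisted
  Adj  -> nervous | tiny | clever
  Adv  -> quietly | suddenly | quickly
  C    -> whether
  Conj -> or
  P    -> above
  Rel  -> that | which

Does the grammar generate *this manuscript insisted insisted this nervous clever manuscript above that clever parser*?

Ungrammatical

For S → NP VP, the only prefix that parses as NP is 'this manuscript', but the remainder 'insisted insisted this nervous clever manuscript above that clever parser' is not a VP under these rules.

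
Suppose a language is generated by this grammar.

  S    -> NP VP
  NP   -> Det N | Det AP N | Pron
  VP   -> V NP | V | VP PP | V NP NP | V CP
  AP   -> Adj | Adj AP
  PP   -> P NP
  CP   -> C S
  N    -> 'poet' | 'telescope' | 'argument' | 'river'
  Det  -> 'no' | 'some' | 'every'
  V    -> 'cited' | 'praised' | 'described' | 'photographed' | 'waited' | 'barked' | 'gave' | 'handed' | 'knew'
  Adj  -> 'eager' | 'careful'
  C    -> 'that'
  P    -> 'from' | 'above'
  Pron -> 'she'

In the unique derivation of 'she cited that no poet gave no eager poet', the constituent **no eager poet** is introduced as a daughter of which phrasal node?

VP

[S [NP [Pron she]] [VP [V cited] [CP [C that] [S [NP [Det no] [N poet]] [VP [V gave] [NP [Det no] [AP [Adj eager]] [N poet]]]]]]]
The span 'no eager poet' is the NP node built by NP → Det AP N.
Its mother is the VP built by VP → V NP.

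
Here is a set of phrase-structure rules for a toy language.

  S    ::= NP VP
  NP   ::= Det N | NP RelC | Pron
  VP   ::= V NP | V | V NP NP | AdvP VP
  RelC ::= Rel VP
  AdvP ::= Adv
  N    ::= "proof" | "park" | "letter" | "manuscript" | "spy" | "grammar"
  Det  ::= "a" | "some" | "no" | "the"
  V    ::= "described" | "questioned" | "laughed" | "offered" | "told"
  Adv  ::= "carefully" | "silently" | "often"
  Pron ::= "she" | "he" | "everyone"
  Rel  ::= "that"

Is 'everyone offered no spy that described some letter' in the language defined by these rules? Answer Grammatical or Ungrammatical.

[S [NP [Pron everyone]] [VP [V offered] [NP [NP [Det no] [N spy]] [RelC [Rel that] [VP [V described] [NP [Det some] [N letter]]]]]]]
Each bracket corresponds to one application of a listed rule, so the string is derivable from S.

Grammatical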